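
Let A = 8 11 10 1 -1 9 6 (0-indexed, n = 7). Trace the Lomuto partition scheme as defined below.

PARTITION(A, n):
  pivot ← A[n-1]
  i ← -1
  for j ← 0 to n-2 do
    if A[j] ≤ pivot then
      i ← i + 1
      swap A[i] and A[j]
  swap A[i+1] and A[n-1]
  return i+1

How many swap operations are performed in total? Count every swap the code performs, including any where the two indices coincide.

pivot = A[6] = 6; i = -1
j=0: A[0]=8 > 6 → no swap
j=1: A[1]=11 > 6 → no swap
j=2: A[2]=10 > 6 → no swap
j=3: A[3]=1 ≤ 6 → i=0, swap A[0],A[3] → 1 11 10 8 -1 9 6
j=4: A[4]=-1 ≤ 6 → i=1, swap A[1],A[4] → 1 -1 10 8 11 9 6
j=5: A[5]=9 > 6 → no swap
final swap A[2],A[6] → 1 -1 6 8 11 9 10; return 2

3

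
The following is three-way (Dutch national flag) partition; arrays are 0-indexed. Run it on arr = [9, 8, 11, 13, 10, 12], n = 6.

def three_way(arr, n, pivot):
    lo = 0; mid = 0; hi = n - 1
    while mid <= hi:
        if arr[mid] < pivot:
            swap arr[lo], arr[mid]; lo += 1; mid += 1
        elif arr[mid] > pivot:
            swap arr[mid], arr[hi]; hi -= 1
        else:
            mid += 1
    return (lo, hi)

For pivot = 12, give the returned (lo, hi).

(4, 4)

lo=0 mid=0 hi=5
9<12: swap(0,0), lo=1 mid=1 ⇒ [9, 8, 11, 13, 10, 12]
8<12: swap(1,1), lo=2 mid=2 ⇒ [9, 8, 11, 13, 10, 12]
11<12: swap(2,2), lo=3 mid=3 ⇒ [9, 8, 11, 13, 10, 12]
13>12: swap(3,5), hi=4 ⇒ [9, 8, 11, 12, 10, 13]
12=12: mid=4
10<12: swap(3,4), lo=4 mid=5 ⇒ [9, 8, 11, 10, 12, 13]
done. lo=4 hi=4; arr=[9, 8, 11, 10, 12, 13]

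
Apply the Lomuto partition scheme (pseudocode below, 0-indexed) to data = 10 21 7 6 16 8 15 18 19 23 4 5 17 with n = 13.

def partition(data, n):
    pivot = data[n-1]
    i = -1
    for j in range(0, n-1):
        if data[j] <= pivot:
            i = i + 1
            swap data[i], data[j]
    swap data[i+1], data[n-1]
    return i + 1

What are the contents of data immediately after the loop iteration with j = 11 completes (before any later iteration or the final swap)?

10 7 6 16 8 15 4 5 19 23 21 18 17

pivot = data[12] = 17; i = -1
j=0: data[0]=10 ≤ 17 → i=0, swap data[0],data[0] (no change) → 10 21 7 6 16 8 15 18 19 23 4 5 17
j=1: data[1]=21 > 17 → no swap
j=2: data[2]=7 ≤ 17 → i=1, swap data[1],data[2] → 10 7 21 6 16 8 15 18 19 23 4 5 17
j=3: data[3]=6 ≤ 17 → i=2, swap data[2],data[3] → 10 7 6 21 16 8 15 18 19 23 4 5 17
j=4: data[4]=16 ≤ 17 → i=3, swap data[3],data[4] → 10 7 6 16 21 8 15 18 19 23 4 5 17
j=5: data[5]=8 ≤ 17 → i=4, swap data[4],data[5] → 10 7 6 16 8 21 15 18 19 23 4 5 17
j=6: data[6]=15 ≤ 17 → i=5, swap data[5],data[6] → 10 7 6 16 8 15 21 18 19 23 4 5 17
j=7: data[7]=18 > 17 → no swap
j=8: data[8]=19 > 17 → no swap
j=9: data[9]=23 > 17 → no swap
j=10: data[10]=4 ≤ 17 → i=6, swap data[6],data[10] → 10 7 6 16 8 15 4 18 19 23 21 5 17
j=11: data[11]=5 ≤ 17 → i=7, swap data[7],data[11] → 10 7 6 16 8 15 4 5 19 23 21 18 17
(after j=11) data = 10 7 6 16 8 15 4 5 19 23 21 18 17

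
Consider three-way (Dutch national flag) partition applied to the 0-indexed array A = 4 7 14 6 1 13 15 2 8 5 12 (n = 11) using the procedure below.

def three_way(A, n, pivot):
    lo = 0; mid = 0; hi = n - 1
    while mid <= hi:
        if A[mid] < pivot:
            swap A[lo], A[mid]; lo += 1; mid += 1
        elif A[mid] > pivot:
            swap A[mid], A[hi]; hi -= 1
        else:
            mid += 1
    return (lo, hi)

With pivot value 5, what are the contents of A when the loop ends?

4 2 1 5 13 15 6 8 14 12 7

lo=0 mid=0 hi=10
4<5: swap(0,0), lo=1 mid=1 ⇒ 4 7 14 6 1 13 15 2 8 5 12
7>5: swap(1,10), hi=9 ⇒ 4 12 14 6 1 13 15 2 8 5 7
12>5: swap(1,9), hi=8 ⇒ 4 5 14 6 1 13 15 2 8 12 7
5=5: mid=2
14>5: swap(2,8), hi=7 ⇒ 4 5 8 6 1 13 15 2 14 12 7
8>5: swap(2,7), hi=6 ⇒ 4 5 2 6 1 13 15 8 14 12 7
2<5: swap(1,2), lo=2 mid=3 ⇒ 4 2 5 6 1 13 15 8 14 12 7
6>5: swap(3,6), hi=5 ⇒ 4 2 5 15 1 13 6 8 14 12 7
15>5: swap(3,5), hi=4 ⇒ 4 2 5 13 1 15 6 8 14 12 7
13>5: swap(3,4), hi=3 ⇒ 4 2 5 1 13 15 6 8 14 12 7
1<5: swap(2,3), lo=3 mid=4 ⇒ 4 2 1 5 13 15 6 8 14 12 7
done. lo=3 hi=3; A=4 2 1 5 13 15 6 8 14 12 7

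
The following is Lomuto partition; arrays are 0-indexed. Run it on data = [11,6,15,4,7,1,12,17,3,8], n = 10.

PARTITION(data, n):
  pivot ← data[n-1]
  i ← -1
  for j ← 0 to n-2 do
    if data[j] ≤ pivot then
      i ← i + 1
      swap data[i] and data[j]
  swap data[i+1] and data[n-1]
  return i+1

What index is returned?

pivot=8, i=-1
j=0: 11>8, skip
j=1: 6≤8, i=0, swap(0,1) ⇒ [6,11,15,4,7,1,12,17,3,8]
j=2: 15>8, skip
j=3: 4≤8, i=1, swap(1,3) ⇒ [6,4,15,11,7,1,12,17,3,8]
j=4: 7≤8, i=2, swap(2,4) ⇒ [6,4,7,11,15,1,12,17,3,8]
j=5: 1≤8, i=3, swap(3,5) ⇒ [6,4,7,1,15,11,12,17,3,8]
j=6: 12>8, skip
j=7: 17>8, skip
j=8: 3≤8, i=4, swap(4,8) ⇒ [6,4,7,1,3,11,12,17,15,8]
swap(5,9) ⇒ [6,4,7,1,3,8,12,17,15,11]; return 5

5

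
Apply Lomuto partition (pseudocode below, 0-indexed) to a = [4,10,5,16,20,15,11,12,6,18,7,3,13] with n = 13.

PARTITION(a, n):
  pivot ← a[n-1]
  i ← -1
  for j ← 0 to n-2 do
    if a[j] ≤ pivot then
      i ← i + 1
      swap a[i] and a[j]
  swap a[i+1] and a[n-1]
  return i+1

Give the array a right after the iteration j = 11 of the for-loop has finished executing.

pivot = a[12] = 13; i = -1
j=0: a[0]=4 ≤ 13 → i=0, swap a[0],a[0] (no change) → [4,10,5,16,20,15,11,12,6,18,7,3,13]
j=1: a[1]=10 ≤ 13 → i=1, swap a[1],a[1] (no change) → [4,10,5,16,20,15,11,12,6,18,7,3,13]
j=2: a[2]=5 ≤ 13 → i=2, swap a[2],a[2] (no change) → [4,10,5,16,20,15,11,12,6,18,7,3,13]
j=3: a[3]=16 > 13 → no swap
j=4: a[4]=20 > 13 → no swap
j=5: a[5]=15 > 13 → no swap
j=6: a[6]=11 ≤ 13 → i=3, swap a[3],a[6] → [4,10,5,11,20,15,16,12,6,18,7,3,13]
j=7: a[7]=12 ≤ 13 → i=4, swap a[4],a[7] → [4,10,5,11,12,15,16,20,6,18,7,3,13]
j=8: a[8]=6 ≤ 13 → i=5, swap a[5],a[8] → [4,10,5,11,12,6,16,20,15,18,7,3,13]
j=9: a[9]=18 > 13 → no swap
j=10: a[10]=7 ≤ 13 → i=6, swap a[6],a[10] → [4,10,5,11,12,6,7,20,15,18,16,3,13]
j=11: a[11]=3 ≤ 13 → i=7, swap a[7],a[11] → [4,10,5,11,12,6,7,3,15,18,16,20,13]
(after j=11) a = [4,10,5,11,12,6,7,3,15,18,16,20,13]

[4,10,5,11,12,6,7,3,15,18,16,20,13]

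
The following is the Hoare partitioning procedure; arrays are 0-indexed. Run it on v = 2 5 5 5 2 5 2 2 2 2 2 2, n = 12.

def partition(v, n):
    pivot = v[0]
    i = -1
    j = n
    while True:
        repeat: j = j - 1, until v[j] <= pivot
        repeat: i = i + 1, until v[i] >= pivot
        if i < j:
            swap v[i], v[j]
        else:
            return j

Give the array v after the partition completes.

pivot = v[0] = 2; i = -1, j = 12
j→11 (v[11]=2≤2), i→0 (v[0]=2≥2); i<j, swap → 2 5 5 5 2 5 2 2 2 2 2 2
j→10 (v[10]=2≤2), i→1 (v[1]=5≥2); i<j, swap → 2 2 5 5 2 5 2 2 2 2 5 2
j→9 (v[9]=2≤2), i→2 (v[2]=5≥2); i<j, swap → 2 2 2 5 2 5 2 2 2 5 5 2
j→8 (v[8]=2≤2), i→3 (v[3]=5≥2); i<j, swap → 2 2 2 2 2 5 2 2 5 5 5 2
j→7 (v[7]=2≤2), i→4 (v[4]=2≥2); i<j, swap → 2 2 2 2 2 5 2 2 5 5 5 2
j→6 (v[6]=2≤2), i→5 (v[5]=5≥2); i<j, swap → 2 2 2 2 2 2 5 2 5 5 5 2
j→5, i→6; i≥j, return j=5. v = 2 2 2 2 2 2 5 2 5 5 5 2

2 2 2 2 2 2 5 2 5 5 5 2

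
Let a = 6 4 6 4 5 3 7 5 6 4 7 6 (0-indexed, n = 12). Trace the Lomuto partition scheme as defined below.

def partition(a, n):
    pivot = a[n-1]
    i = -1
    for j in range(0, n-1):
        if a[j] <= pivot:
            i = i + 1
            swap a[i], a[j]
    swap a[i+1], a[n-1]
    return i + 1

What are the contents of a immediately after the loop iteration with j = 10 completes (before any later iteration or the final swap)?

6 4 6 4 5 3 5 6 4 7 7 6

pivot=6, i=-1
j=0: 6≤6, i=0, swap(0,0) ⇒ 6 4 6 4 5 3 7 5 6 4 7 6
j=1: 4≤6, i=1, swap(1,1) ⇒ 6 4 6 4 5 3 7 5 6 4 7 6
j=2: 6≤6, i=2, swap(2,2) ⇒ 6 4 6 4 5 3 7 5 6 4 7 6
j=3: 4≤6, i=3, swap(3,3) ⇒ 6 4 6 4 5 3 7 5 6 4 7 6
j=4: 5≤6, i=4, swap(4,4) ⇒ 6 4 6 4 5 3 7 5 6 4 7 6
j=5: 3≤6, i=5, swap(5,5) ⇒ 6 4 6 4 5 3 7 5 6 4 7 6
j=6: 7>6, skip
j=7: 5≤6, i=6, swap(6,7) ⇒ 6 4 6 4 5 3 5 7 6 4 7 6
j=8: 6≤6, i=7, swap(7,8) ⇒ 6 4 6 4 5 3 5 6 7 4 7 6
j=9: 4≤6, i=8, swap(8,9) ⇒ 6 4 6 4 5 3 5 6 4 7 7 6
j=10: 7>6, skip
(after j=10) a = 6 4 6 4 5 3 5 6 4 7 7 6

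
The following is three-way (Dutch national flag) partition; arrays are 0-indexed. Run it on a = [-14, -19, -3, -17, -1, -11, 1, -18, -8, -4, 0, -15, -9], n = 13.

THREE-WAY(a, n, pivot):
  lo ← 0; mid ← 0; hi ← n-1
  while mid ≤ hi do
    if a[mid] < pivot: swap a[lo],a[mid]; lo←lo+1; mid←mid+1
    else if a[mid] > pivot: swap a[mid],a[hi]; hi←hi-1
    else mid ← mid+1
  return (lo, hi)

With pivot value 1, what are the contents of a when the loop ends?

[-14, -19, -3, -17, -1, -11, -18, -8, -4, 0, -15, -9, 1]

pivot = 1; lo=0, mid=0, hi=12
a[mid]=-14<1: swap a[0],a[0]; lo=1,mid=1 → [-14, -19, -3, -17, -1, -11, 1, -18, -8, -4, 0, -15, -9]
a[mid]=-19<1: swap a[1],a[1]; lo=2,mid=2 → [-14, -19, -3, -17, -1, -11, 1, -18, -8, -4, 0, -15, -9]
a[mid]=-3<1: swap a[2],a[2]; lo=3,mid=3 → [-14, -19, -3, -17, -1, -11, 1, -18, -8, -4, 0, -15, -9]
a[mid]=-17<1: swap a[3],a[3]; lo=4,mid=4 → [-14, -19, -3, -17, -1, -11, 1, -18, -8, -4, 0, -15, -9]
a[mid]=-1<1: swap a[4],a[4]; lo=5,mid=5 → [-14, -19, -3, -17, -1, -11, 1, -18, -8, -4, 0, -15, -9]
a[mid]=-11<1: swap a[5],a[5]; lo=6,mid=6 → [-14, -19, -3, -17, -1, -11, 1, -18, -8, -4, 0, -15, -9]
a[mid]=1=1: mid=7
a[mid]=-18<1: swap a[6],a[7]; lo=7,mid=8 → [-14, -19, -3, -17, -1, -11, -18, 1, -8, -4, 0, -15, -9]
a[mid]=-8<1: swap a[7],a[8]; lo=8,mid=9 → [-14, -19, -3, -17, -1, -11, -18, -8, 1, -4, 0, -15, -9]
a[mid]=-4<1: swap a[8],a[9]; lo=9,mid=10 → [-14, -19, -3, -17, -1, -11, -18, -8, -4, 1, 0, -15, -9]
a[mid]=0<1: swap a[9],a[10]; lo=10,mid=11 → [-14, -19, -3, -17, -1, -11, -18, -8, -4, 0, 1, -15, -9]
a[mid]=-15<1: swap a[10],a[11]; lo=11,mid=12 → [-14, -19, -3, -17, -1, -11, -18, -8, -4, 0, -15, 1, -9]
a[mid]=-9<1: swap a[11],a[12]; lo=12,mid=13 → [-14, -19, -3, -17, -1, -11, -18, -8, -4, 0, -15, -9, 1]
end: lo=12, hi=12; a = [-14, -19, -3, -17, -1, -11, -18, -8, -4, 0, -15, -9, 1]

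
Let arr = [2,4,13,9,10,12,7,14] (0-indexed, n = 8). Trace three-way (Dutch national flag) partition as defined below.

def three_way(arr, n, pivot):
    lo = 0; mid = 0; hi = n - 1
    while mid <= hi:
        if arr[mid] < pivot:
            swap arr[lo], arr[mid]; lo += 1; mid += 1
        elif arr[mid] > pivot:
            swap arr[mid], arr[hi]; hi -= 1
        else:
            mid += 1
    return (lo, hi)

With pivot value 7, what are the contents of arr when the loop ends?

lo=0 mid=0 hi=7
2<7: swap(0,0), lo=1 mid=1 ⇒ [2,4,13,9,10,12,7,14]
4<7: swap(1,1), lo=2 mid=2 ⇒ [2,4,13,9,10,12,7,14]
13>7: swap(2,7), hi=6 ⇒ [2,4,14,9,10,12,7,13]
14>7: swap(2,6), hi=5 ⇒ [2,4,7,9,10,12,14,13]
7=7: mid=3
9>7: swap(3,5), hi=4 ⇒ [2,4,7,12,10,9,14,13]
12>7: swap(3,4), hi=3 ⇒ [2,4,7,10,12,9,14,13]
10>7: swap(3,3), hi=2 ⇒ [2,4,7,10,12,9,14,13]
done. lo=2 hi=2; arr=[2,4,7,10,12,9,14,13]

[2,4,7,10,12,9,14,13]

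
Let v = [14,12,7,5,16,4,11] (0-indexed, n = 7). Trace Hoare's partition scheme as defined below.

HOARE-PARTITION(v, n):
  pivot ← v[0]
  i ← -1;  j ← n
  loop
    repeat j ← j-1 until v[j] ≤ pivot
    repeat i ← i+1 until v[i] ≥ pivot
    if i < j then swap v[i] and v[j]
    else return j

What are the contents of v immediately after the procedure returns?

pivot = v[0] = 14; i = -1, j = 7
j→6 (v[6]=11≤14), i→0 (v[0]=14≥14); i<j, swap → [11,12,7,5,16,4,14]
j→5 (v[5]=4≤14), i→4 (v[4]=16≥14); i<j, swap → [11,12,7,5,4,16,14]
j→4, i→5; i≥j, return j=4. v = [11,12,7,5,4,16,14]

[11,12,7,5,4,16,14]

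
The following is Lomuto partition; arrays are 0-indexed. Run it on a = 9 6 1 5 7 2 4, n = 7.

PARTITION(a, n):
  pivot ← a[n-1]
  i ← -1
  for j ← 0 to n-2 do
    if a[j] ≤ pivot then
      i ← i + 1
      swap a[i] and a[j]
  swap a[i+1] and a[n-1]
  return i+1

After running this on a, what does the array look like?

1 2 4 5 7 6 9

pivot=4, i=-1
j=0: 9>4, skip
j=1: 6>4, skip
j=2: 1≤4, i=0, swap(0,2) ⇒ 1 6 9 5 7 2 4
j=3: 5>4, skip
j=4: 7>4, skip
j=5: 2≤4, i=1, swap(1,5) ⇒ 1 2 9 5 7 6 4
swap(2,6) ⇒ 1 2 4 5 7 6 9; return 2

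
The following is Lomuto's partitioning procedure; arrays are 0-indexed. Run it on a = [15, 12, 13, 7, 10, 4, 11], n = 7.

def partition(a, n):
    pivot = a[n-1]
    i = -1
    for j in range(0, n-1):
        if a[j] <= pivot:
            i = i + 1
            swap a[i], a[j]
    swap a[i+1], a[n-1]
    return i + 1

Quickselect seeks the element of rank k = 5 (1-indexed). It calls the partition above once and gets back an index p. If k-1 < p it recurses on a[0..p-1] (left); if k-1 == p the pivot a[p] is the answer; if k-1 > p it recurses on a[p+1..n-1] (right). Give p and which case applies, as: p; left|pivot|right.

pivot = a[6] = 11; i = -1
j=0: a[0]=15 > 11 → no swap
j=1: a[1]=12 > 11 → no swap
j=2: a[2]=13 > 11 → no swap
j=3: a[3]=7 ≤ 11 → i=0, swap a[0],a[3] → [7, 12, 13, 15, 10, 4, 11]
j=4: a[4]=10 ≤ 11 → i=1, swap a[1],a[4] → [7, 10, 13, 15, 12, 4, 11]
j=5: a[5]=4 ≤ 11 → i=2, swap a[2],a[5] → [7, 10, 4, 15, 12, 13, 11]
final swap a[3],a[6] → [7, 10, 4, 11, 12, 13, 15]; return 3
p = 3; k-1 = 4 > 3 ⇒ right

3; right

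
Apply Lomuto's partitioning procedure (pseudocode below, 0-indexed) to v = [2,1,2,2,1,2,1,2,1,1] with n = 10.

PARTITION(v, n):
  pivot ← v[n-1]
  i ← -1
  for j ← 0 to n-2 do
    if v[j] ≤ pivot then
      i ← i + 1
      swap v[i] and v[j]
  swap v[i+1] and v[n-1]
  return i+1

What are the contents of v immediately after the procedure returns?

pivot = v[9] = 1; i = -1
j=0: v[0]=2 > 1 → no swap
j=1: v[1]=1 ≤ 1 → i=0, swap v[0],v[1] → [1,2,2,2,1,2,1,2,1,1]
j=2: v[2]=2 > 1 → no swap
j=3: v[3]=2 > 1 → no swap
j=4: v[4]=1 ≤ 1 → i=1, swap v[1],v[4] → [1,1,2,2,2,2,1,2,1,1]
j=5: v[5]=2 > 1 → no swap
j=6: v[6]=1 ≤ 1 → i=2, swap v[2],v[6] → [1,1,1,2,2,2,2,2,1,1]
j=7: v[7]=2 > 1 → no swap
j=8: v[8]=1 ≤ 1 → i=3, swap v[3],v[8] → [1,1,1,1,2,2,2,2,2,1]
final swap v[4],v[9] → [1,1,1,1,1,2,2,2,2,2]; return 4

[1,1,1,1,1,2,2,2,2,2]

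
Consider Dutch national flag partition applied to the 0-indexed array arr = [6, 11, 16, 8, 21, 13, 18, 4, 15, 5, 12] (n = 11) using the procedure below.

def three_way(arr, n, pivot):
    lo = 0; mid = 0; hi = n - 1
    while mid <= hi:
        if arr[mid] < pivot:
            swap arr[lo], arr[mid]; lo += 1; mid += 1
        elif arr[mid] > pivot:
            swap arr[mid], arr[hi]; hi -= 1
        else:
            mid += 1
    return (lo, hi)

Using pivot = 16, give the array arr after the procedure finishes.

[6, 11, 8, 12, 13, 5, 4, 15, 16, 18, 21]

pivot = 16; lo=0, mid=0, hi=10
arr[mid]=6<16: swap arr[0],arr[0]; lo=1,mid=1 → [6, 11, 16, 8, 21, 13, 18, 4, 15, 5, 12]
arr[mid]=11<16: swap arr[1],arr[1]; lo=2,mid=2 → [6, 11, 16, 8, 21, 13, 18, 4, 15, 5, 12]
arr[mid]=16=16: mid=3
arr[mid]=8<16: swap arr[2],arr[3]; lo=3,mid=4 → [6, 11, 8, 16, 21, 13, 18, 4, 15, 5, 12]
arr[mid]=21>16: swap arr[4],arr[10]; hi=9 → [6, 11, 8, 16, 12, 13, 18, 4, 15, 5, 21]
arr[mid]=12<16: swap arr[3],arr[4]; lo=4,mid=5 → [6, 11, 8, 12, 16, 13, 18, 4, 15, 5, 21]
arr[mid]=13<16: swap arr[4],arr[5]; lo=5,mid=6 → [6, 11, 8, 12, 13, 16, 18, 4, 15, 5, 21]
arr[mid]=18>16: swap arr[6],arr[9]; hi=8 → [6, 11, 8, 12, 13, 16, 5, 4, 15, 18, 21]
arr[mid]=5<16: swap arr[5],arr[6]; lo=6,mid=7 → [6, 11, 8, 12, 13, 5, 16, 4, 15, 18, 21]
arr[mid]=4<16: swap arr[6],arr[7]; lo=7,mid=8 → [6, 11, 8, 12, 13, 5, 4, 16, 15, 18, 21]
arr[mid]=15<16: swap arr[7],arr[8]; lo=8,mid=9 → [6, 11, 8, 12, 13, 5, 4, 15, 16, 18, 21]
end: lo=8, hi=8; arr = [6, 11, 8, 12, 13, 5, 4, 15, 16, 18, 21]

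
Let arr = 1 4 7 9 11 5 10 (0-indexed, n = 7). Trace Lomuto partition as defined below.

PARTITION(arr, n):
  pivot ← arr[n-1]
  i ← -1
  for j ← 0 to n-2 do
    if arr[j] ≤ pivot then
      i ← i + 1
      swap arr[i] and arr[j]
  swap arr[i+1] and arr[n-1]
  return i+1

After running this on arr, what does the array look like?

pivot = arr[6] = 10; i = -1
j=0: arr[0]=1 ≤ 10 → i=0, swap arr[0],arr[0] (no change) → 1 4 7 9 11 5 10
j=1: arr[1]=4 ≤ 10 → i=1, swap arr[1],arr[1] (no change) → 1 4 7 9 11 5 10
j=2: arr[2]=7 ≤ 10 → i=2, swap arr[2],arr[2] (no change) → 1 4 7 9 11 5 10
j=3: arr[3]=9 ≤ 10 → i=3, swap arr[3],arr[3] (no change) → 1 4 7 9 11 5 10
j=4: arr[4]=11 > 10 → no swap
j=5: arr[5]=5 ≤ 10 → i=4, swap arr[4],arr[5] → 1 4 7 9 5 11 10
final swap arr[5],arr[6] → 1 4 7 9 5 10 11; return 5

1 4 7 9 5 10 11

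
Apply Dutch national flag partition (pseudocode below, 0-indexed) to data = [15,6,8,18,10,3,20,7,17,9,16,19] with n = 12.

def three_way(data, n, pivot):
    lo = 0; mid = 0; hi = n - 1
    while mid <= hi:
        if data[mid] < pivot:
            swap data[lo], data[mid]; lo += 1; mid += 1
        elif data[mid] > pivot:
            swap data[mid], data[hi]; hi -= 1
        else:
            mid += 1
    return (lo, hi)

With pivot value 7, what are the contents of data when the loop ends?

pivot = 7; lo=0, mid=0, hi=11
data[mid]=15>7: swap data[0],data[11]; hi=10 → [19,6,8,18,10,3,20,7,17,9,16,15]
data[mid]=19>7: swap data[0],data[10]; hi=9 → [16,6,8,18,10,3,20,7,17,9,19,15]
data[mid]=16>7: swap data[0],data[9]; hi=8 → [9,6,8,18,10,3,20,7,17,16,19,15]
data[mid]=9>7: swap data[0],data[8]; hi=7 → [17,6,8,18,10,3,20,7,9,16,19,15]
data[mid]=17>7: swap data[0],data[7]; hi=6 → [7,6,8,18,10,3,20,17,9,16,19,15]
data[mid]=7=7: mid=1
data[mid]=6<7: swap data[0],data[1]; lo=1,mid=2 → [6,7,8,18,10,3,20,17,9,16,19,15]
data[mid]=8>7: swap data[2],data[6]; hi=5 → [6,7,20,18,10,3,8,17,9,16,19,15]
data[mid]=20>7: swap data[2],data[5]; hi=4 → [6,7,3,18,10,20,8,17,9,16,19,15]
data[mid]=3<7: swap data[1],data[2]; lo=2,mid=3 → [6,3,7,18,10,20,8,17,9,16,19,15]
data[mid]=18>7: swap data[3],data[4]; hi=3 → [6,3,7,10,18,20,8,17,9,16,19,15]
data[mid]=10>7: swap data[3],data[3]; hi=2 → [6,3,7,10,18,20,8,17,9,16,19,15]
end: lo=2, hi=2; data = [6,3,7,10,18,20,8,17,9,16,19,15]

[6,3,7,10,18,20,8,17,9,16,19,15]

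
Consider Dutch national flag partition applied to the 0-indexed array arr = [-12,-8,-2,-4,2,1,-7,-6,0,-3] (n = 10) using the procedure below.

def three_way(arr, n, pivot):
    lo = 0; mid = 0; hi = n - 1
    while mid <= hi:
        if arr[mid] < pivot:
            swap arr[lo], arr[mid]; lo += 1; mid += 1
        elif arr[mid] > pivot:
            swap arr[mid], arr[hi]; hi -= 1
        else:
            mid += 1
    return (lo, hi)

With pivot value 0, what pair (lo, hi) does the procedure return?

pivot = 0; lo=0, mid=0, hi=9
arr[mid]=-12<0: swap arr[0],arr[0]; lo=1,mid=1 → [-12,-8,-2,-4,2,1,-7,-6,0,-3]
arr[mid]=-8<0: swap arr[1],arr[1]; lo=2,mid=2 → [-12,-8,-2,-4,2,1,-7,-6,0,-3]
arr[mid]=-2<0: swap arr[2],arr[2]; lo=3,mid=3 → [-12,-8,-2,-4,2,1,-7,-6,0,-3]
arr[mid]=-4<0: swap arr[3],arr[3]; lo=4,mid=4 → [-12,-8,-2,-4,2,1,-7,-6,0,-3]
arr[mid]=2>0: swap arr[4],arr[9]; hi=8 → [-12,-8,-2,-4,-3,1,-7,-6,0,2]
arr[mid]=-3<0: swap arr[4],arr[4]; lo=5,mid=5 → [-12,-8,-2,-4,-3,1,-7,-6,0,2]
arr[mid]=1>0: swap arr[5],arr[8]; hi=7 → [-12,-8,-2,-4,-3,0,-7,-6,1,2]
arr[mid]=0=0: mid=6
arr[mid]=-7<0: swap arr[5],arr[6]; lo=6,mid=7 → [-12,-8,-2,-4,-3,-7,0,-6,1,2]
arr[mid]=-6<0: swap arr[6],arr[7]; lo=7,mid=8 → [-12,-8,-2,-4,-3,-7,-6,0,1,2]
end: lo=7, hi=7; arr = [-12,-8,-2,-4,-3,-7,-6,0,1,2]

(7, 7)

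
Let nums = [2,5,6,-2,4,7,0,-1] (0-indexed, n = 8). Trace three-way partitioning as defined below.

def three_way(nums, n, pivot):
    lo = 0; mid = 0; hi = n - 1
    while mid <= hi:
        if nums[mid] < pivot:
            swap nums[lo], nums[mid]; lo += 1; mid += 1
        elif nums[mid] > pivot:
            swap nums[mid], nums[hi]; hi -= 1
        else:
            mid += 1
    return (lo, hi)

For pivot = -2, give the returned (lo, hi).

pivot = -2; lo=0, mid=0, hi=7
nums[mid]=2>-2: swap nums[0],nums[7]; hi=6 → [-1,5,6,-2,4,7,0,2]
nums[mid]=-1>-2: swap nums[0],nums[6]; hi=5 → [0,5,6,-2,4,7,-1,2]
nums[mid]=0>-2: swap nums[0],nums[5]; hi=4 → [7,5,6,-2,4,0,-1,2]
nums[mid]=7>-2: swap nums[0],nums[4]; hi=3 → [4,5,6,-2,7,0,-1,2]
nums[mid]=4>-2: swap nums[0],nums[3]; hi=2 → [-2,5,6,4,7,0,-1,2]
nums[mid]=-2=-2: mid=1
nums[mid]=5>-2: swap nums[1],nums[2]; hi=1 → [-2,6,5,4,7,0,-1,2]
nums[mid]=6>-2: swap nums[1],nums[1]; hi=0 → [-2,6,5,4,7,0,-1,2]
end: lo=0, hi=0; nums = [-2,6,5,4,7,0,-1,2]

(0, 0)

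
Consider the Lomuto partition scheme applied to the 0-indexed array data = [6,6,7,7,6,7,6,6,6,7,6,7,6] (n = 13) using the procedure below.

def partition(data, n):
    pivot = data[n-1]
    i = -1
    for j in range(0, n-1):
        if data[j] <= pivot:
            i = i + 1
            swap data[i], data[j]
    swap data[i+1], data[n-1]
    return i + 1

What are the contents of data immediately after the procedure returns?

[6,6,6,6,6,6,6,6,7,7,7,7,7]

pivot = data[12] = 6; i = -1
j=0: data[0]=6 ≤ 6 → i=0, swap data[0],data[0] (no change) → [6,6,7,7,6,7,6,6,6,7,6,7,6]
j=1: data[1]=6 ≤ 6 → i=1, swap data[1],data[1] (no change) → [6,6,7,7,6,7,6,6,6,7,6,7,6]
j=2: data[2]=7 > 6 → no swap
j=3: data[3]=7 > 6 → no swap
j=4: data[4]=6 ≤ 6 → i=2, swap data[2],data[4] → [6,6,6,7,7,7,6,6,6,7,6,7,6]
j=5: data[5]=7 > 6 → no swap
j=6: data[6]=6 ≤ 6 → i=3, swap data[3],data[6] → [6,6,6,6,7,7,7,6,6,7,6,7,6]
j=7: data[7]=6 ≤ 6 → i=4, swap data[4],data[7] → [6,6,6,6,6,7,7,7,6,7,6,7,6]
j=8: data[8]=6 ≤ 6 → i=5, swap data[5],data[8] → [6,6,6,6,6,6,7,7,7,7,6,7,6]
j=9: data[9]=7 > 6 → no swap
j=10: data[10]=6 ≤ 6 → i=6, swap data[6],data[10] → [6,6,6,6,6,6,6,7,7,7,7,7,6]
j=11: data[11]=7 > 6 → no swap
final swap data[7],data[12] → [6,6,6,6,6,6,6,6,7,7,7,7,7]; return 7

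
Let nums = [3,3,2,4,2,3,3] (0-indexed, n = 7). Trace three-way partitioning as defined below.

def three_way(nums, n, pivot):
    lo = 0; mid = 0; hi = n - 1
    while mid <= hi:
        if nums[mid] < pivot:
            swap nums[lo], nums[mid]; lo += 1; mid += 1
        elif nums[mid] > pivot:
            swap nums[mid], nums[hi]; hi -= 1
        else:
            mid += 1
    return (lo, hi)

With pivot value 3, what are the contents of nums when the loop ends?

[2,2,3,3,3,3,4]

pivot = 3; lo=0, mid=0, hi=6
nums[mid]=3=3: mid=1
nums[mid]=3=3: mid=2
nums[mid]=2<3: swap nums[0],nums[2]; lo=1,mid=3 → [2,3,3,4,2,3,3]
nums[mid]=4>3: swap nums[3],nums[6]; hi=5 → [2,3,3,3,2,3,4]
nums[mid]=3=3: mid=4
nums[mid]=2<3: swap nums[1],nums[4]; lo=2,mid=5 → [2,2,3,3,3,3,4]
nums[mid]=3=3: mid=6
end: lo=2, hi=5; nums = [2,2,3,3,3,3,4]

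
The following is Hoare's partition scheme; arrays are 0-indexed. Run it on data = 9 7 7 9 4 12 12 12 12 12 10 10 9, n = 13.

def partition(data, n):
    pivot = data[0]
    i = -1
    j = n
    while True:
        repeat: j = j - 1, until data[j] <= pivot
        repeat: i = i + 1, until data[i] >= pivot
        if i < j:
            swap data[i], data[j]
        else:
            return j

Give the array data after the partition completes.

pivot = data[0] = 9; i = -1, j = 13
j→12 (data[12]=9≤9), i→0 (data[0]=9≥9); i<j, swap → 9 7 7 9 4 12 12 12 12 12 10 10 9
j→4 (data[4]=4≤9), i→3 (data[3]=9≥9); i<j, swap → 9 7 7 4 9 12 12 12 12 12 10 10 9
j→3, i→4; i≥j, return j=3. data = 9 7 7 4 9 12 12 12 12 12 10 10 9

9 7 7 4 9 12 12 12 12 12 10 10 9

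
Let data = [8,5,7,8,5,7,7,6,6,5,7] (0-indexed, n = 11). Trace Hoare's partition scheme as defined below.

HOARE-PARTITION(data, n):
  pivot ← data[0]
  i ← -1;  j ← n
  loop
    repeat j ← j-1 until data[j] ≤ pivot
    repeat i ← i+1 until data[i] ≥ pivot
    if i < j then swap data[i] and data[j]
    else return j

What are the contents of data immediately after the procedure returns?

[7,5,7,5,5,7,7,6,6,8,8]

pivot=8
j stops at 10 (7), i stops at 0 (8); swap ⇒ [7,5,7,8,5,7,7,6,6,5,8]
j stops at 9 (5), i stops at 3 (8); swap ⇒ [7,5,7,5,5,7,7,6,6,8,8]
j stops at 8, i stops at 9; i≥j ⇒ return 8. data=[7,5,7,5,5,7,7,6,6,8,8]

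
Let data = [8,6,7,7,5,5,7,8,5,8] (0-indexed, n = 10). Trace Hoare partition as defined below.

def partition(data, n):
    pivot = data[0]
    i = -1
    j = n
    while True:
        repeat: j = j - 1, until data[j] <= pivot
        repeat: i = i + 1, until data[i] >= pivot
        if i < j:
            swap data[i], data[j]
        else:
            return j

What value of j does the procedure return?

7

pivot = data[0] = 8; i = -1, j = 10
j→9 (data[9]=8≤8), i→0 (data[0]=8≥8); i<j, swap → [8,6,7,7,5,5,7,8,5,8]
j→8 (data[8]=5≤8), i→7 (data[7]=8≥8); i<j, swap → [8,6,7,7,5,5,7,5,8,8]
j→7, i→8; i≥j, return j=7. data = [8,6,7,7,5,5,7,5,8,8]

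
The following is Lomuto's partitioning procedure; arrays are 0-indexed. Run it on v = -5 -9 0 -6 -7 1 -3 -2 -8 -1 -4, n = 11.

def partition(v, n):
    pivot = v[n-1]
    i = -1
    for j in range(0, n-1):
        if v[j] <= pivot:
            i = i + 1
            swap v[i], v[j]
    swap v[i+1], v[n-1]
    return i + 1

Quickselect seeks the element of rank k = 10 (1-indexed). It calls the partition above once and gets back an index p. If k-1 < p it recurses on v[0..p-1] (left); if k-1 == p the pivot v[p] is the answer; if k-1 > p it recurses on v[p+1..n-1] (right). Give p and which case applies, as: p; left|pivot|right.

5; right

pivot = v[10] = -4; i = -1
j=0: v[0]=-5 ≤ -4 → i=0, swap v[0],v[0] (no change) → -5 -9 0 -6 -7 1 -3 -2 -8 -1 -4
j=1: v[1]=-9 ≤ -4 → i=1, swap v[1],v[1] (no change) → -5 -9 0 -6 -7 1 -3 -2 -8 -1 -4
j=2: v[2]=0 > -4 → no swap
j=3: v[3]=-6 ≤ -4 → i=2, swap v[2],v[3] → -5 -9 -6 0 -7 1 -3 -2 -8 -1 -4
j=4: v[4]=-7 ≤ -4 → i=3, swap v[3],v[4] → -5 -9 -6 -7 0 1 -3 -2 -8 -1 -4
j=5: v[5]=1 > -4 → no swap
j=6: v[6]=-3 > -4 → no swap
j=7: v[7]=-2 > -4 → no swap
j=8: v[8]=-8 ≤ -4 → i=4, swap v[4],v[8] → -5 -9 -6 -7 -8 1 -3 -2 0 -1 -4
j=9: v[9]=-1 > -4 → no swap
final swap v[5],v[10] → -5 -9 -6 -7 -8 -4 -3 -2 0 -1 1; return 5
p = 5; k-1 = 9 > 5 ⇒ right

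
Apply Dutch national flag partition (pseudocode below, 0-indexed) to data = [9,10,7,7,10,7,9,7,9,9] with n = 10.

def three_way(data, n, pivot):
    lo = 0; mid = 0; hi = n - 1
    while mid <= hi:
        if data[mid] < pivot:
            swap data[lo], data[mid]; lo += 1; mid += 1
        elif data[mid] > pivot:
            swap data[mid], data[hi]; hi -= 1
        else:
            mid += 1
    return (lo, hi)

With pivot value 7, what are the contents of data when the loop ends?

lo=0 mid=0 hi=9
9>7: swap(0,9), hi=8 ⇒ [9,10,7,7,10,7,9,7,9,9]
9>7: swap(0,8), hi=7 ⇒ [9,10,7,7,10,7,9,7,9,9]
9>7: swap(0,7), hi=6 ⇒ [7,10,7,7,10,7,9,9,9,9]
7=7: mid=1
10>7: swap(1,6), hi=5 ⇒ [7,9,7,7,10,7,10,9,9,9]
9>7: swap(1,5), hi=4 ⇒ [7,7,7,7,10,9,10,9,9,9]
7=7: mid=2
7=7: mid=3
7=7: mid=4
10>7: swap(4,4), hi=3 ⇒ [7,7,7,7,10,9,10,9,9,9]
done. lo=0 hi=3; data=[7,7,7,7,10,9,10,9,9,9]

[7,7,7,7,10,9,10,9,9,9]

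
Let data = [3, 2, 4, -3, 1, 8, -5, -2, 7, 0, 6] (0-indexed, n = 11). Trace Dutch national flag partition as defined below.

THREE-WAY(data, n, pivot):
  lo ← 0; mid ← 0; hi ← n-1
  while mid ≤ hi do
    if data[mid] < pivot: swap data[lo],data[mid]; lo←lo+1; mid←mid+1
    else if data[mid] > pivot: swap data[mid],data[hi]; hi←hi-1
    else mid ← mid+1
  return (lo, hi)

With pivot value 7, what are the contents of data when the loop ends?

lo=0 mid=0 hi=10
3<7: swap(0,0), lo=1 mid=1 ⇒ [3, 2, 4, -3, 1, 8, -5, -2, 7, 0, 6]
2<7: swap(1,1), lo=2 mid=2 ⇒ [3, 2, 4, -3, 1, 8, -5, -2, 7, 0, 6]
4<7: swap(2,2), lo=3 mid=3 ⇒ [3, 2, 4, -3, 1, 8, -5, -2, 7, 0, 6]
-3<7: swap(3,3), lo=4 mid=4 ⇒ [3, 2, 4, -3, 1, 8, -5, -2, 7, 0, 6]
1<7: swap(4,4), lo=5 mid=5 ⇒ [3, 2, 4, -3, 1, 8, -5, -2, 7, 0, 6]
8>7: swap(5,10), hi=9 ⇒ [3, 2, 4, -3, 1, 6, -5, -2, 7, 0, 8]
6<7: swap(5,5), lo=6 mid=6 ⇒ [3, 2, 4, -3, 1, 6, -5, -2, 7, 0, 8]
-5<7: swap(6,6), lo=7 mid=7 ⇒ [3, 2, 4, -3, 1, 6, -5, -2, 7, 0, 8]
-2<7: swap(7,7), lo=8 mid=8 ⇒ [3, 2, 4, -3, 1, 6, -5, -2, 7, 0, 8]
7=7: mid=9
0<7: swap(8,9), lo=9 mid=10 ⇒ [3, 2, 4, -3, 1, 6, -5, -2, 0, 7, 8]
done. lo=9 hi=9; data=[3, 2, 4, -3, 1, 6, -5, -2, 0, 7, 8]

[3, 2, 4, -3, 1, 6, -5, -2, 0, 7, 8]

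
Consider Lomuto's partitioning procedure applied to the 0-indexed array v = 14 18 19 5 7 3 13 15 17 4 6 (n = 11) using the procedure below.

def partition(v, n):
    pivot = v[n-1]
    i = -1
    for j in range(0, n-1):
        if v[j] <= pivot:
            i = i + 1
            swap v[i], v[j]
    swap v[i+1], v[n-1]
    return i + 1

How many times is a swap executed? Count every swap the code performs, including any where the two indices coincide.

pivot=6, i=-1
j=0: 14>6, skip
j=1: 18>6, skip
j=2: 19>6, skip
j=3: 5≤6, i=0, swap(0,3) ⇒ 5 18 19 14 7 3 13 15 17 4 6
j=4: 7>6, skip
j=5: 3≤6, i=1, swap(1,5) ⇒ 5 3 19 14 7 18 13 15 17 4 6
j=6: 13>6, skip
j=7: 15>6, skip
j=8: 17>6, skip
j=9: 4≤6, i=2, swap(2,9) ⇒ 5 3 4 14 7 18 13 15 17 19 6
swap(3,10) ⇒ 5 3 4 6 7 18 13 15 17 19 14; return 3

4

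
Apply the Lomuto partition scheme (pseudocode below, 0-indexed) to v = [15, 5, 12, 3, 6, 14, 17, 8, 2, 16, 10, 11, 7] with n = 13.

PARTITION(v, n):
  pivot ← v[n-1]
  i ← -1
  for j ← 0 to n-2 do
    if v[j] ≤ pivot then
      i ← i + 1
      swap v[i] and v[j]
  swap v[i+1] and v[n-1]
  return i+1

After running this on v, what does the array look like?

[5, 3, 6, 2, 7, 14, 17, 8, 15, 16, 10, 11, 12]

pivot = v[12] = 7; i = -1
j=0: v[0]=15 > 7 → no swap
j=1: v[1]=5 ≤ 7 → i=0, swap v[0],v[1] → [5, 15, 12, 3, 6, 14, 17, 8, 2, 16, 10, 11, 7]
j=2: v[2]=12 > 7 → no swap
j=3: v[3]=3 ≤ 7 → i=1, swap v[1],v[3] → [5, 3, 12, 15, 6, 14, 17, 8, 2, 16, 10, 11, 7]
j=4: v[4]=6 ≤ 7 → i=2, swap v[2],v[4] → [5, 3, 6, 15, 12, 14, 17, 8, 2, 16, 10, 11, 7]
j=5: v[5]=14 > 7 → no swap
j=6: v[6]=17 > 7 → no swap
j=7: v[7]=8 > 7 → no swap
j=8: v[8]=2 ≤ 7 → i=3, swap v[3],v[8] → [5, 3, 6, 2, 12, 14, 17, 8, 15, 16, 10, 11, 7]
j=9: v[9]=16 > 7 → no swap
j=10: v[10]=10 > 7 → no swap
j=11: v[11]=11 > 7 → no swap
final swap v[4],v[12] → [5, 3, 6, 2, 7, 14, 17, 8, 15, 16, 10, 11, 12]; return 4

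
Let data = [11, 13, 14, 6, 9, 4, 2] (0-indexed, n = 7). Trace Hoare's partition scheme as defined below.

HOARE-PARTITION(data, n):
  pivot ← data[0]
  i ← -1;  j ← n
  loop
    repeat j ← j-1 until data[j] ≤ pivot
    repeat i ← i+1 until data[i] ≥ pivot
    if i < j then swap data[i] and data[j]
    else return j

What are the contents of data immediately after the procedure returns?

[2, 4, 9, 6, 14, 13, 11]

pivot = data[0] = 11; i = -1, j = 7
j→6 (data[6]=2≤11), i→0 (data[0]=11≥11); i<j, swap → [2, 13, 14, 6, 9, 4, 11]
j→5 (data[5]=4≤11), i→1 (data[1]=13≥11); i<j, swap → [2, 4, 14, 6, 9, 13, 11]
j→4 (data[4]=9≤11), i→2 (data[2]=14≥11); i<j, swap → [2, 4, 9, 6, 14, 13, 11]
j→3, i→4; i≥j, return j=3. data = [2, 4, 9, 6, 14, 13, 11]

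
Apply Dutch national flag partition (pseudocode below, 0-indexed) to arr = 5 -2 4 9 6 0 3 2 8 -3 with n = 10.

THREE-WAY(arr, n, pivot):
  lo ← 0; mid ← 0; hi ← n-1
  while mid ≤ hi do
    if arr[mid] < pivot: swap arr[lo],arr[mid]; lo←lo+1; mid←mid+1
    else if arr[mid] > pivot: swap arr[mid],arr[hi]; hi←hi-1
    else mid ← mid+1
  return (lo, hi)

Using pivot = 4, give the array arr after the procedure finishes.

pivot = 4; lo=0, mid=0, hi=9
arr[mid]=5>4: swap arr[0],arr[9]; hi=8 → -3 -2 4 9 6 0 3 2 8 5
arr[mid]=-3<4: swap arr[0],arr[0]; lo=1,mid=1 → -3 -2 4 9 6 0 3 2 8 5
arr[mid]=-2<4: swap arr[1],arr[1]; lo=2,mid=2 → -3 -2 4 9 6 0 3 2 8 5
arr[mid]=4=4: mid=3
arr[mid]=9>4: swap arr[3],arr[8]; hi=7 → -3 -2 4 8 6 0 3 2 9 5
arr[mid]=8>4: swap arr[3],arr[7]; hi=6 → -3 -2 4 2 6 0 3 8 9 5
arr[mid]=2<4: swap arr[2],arr[3]; lo=3,mid=4 → -3 -2 2 4 6 0 3 8 9 5
arr[mid]=6>4: swap arr[4],arr[6]; hi=5 → -3 -2 2 4 3 0 6 8 9 5
arr[mid]=3<4: swap arr[3],arr[4]; lo=4,mid=5 → -3 -2 2 3 4 0 6 8 9 5
arr[mid]=0<4: swap arr[4],arr[5]; lo=5,mid=6 → -3 -2 2 3 0 4 6 8 9 5
end: lo=5, hi=5; arr = -3 -2 2 3 0 4 6 8 9 5

-3 -2 2 3 0 4 6 8 9 5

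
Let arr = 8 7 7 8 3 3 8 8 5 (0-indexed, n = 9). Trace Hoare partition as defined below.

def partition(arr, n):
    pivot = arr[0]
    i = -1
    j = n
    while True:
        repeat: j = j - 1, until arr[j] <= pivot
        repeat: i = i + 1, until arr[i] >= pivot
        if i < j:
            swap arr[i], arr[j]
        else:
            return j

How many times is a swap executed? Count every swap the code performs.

2

pivot=8
j stops at 8 (5), i stops at 0 (8); swap ⇒ 5 7 7 8 3 3 8 8 8
j stops at 7 (8), i stops at 3 (8); swap ⇒ 5 7 7 8 3 3 8 8 8
j stops at 6, i stops at 6; i≥j ⇒ return 6. arr=5 7 7 8 3 3 8 8 8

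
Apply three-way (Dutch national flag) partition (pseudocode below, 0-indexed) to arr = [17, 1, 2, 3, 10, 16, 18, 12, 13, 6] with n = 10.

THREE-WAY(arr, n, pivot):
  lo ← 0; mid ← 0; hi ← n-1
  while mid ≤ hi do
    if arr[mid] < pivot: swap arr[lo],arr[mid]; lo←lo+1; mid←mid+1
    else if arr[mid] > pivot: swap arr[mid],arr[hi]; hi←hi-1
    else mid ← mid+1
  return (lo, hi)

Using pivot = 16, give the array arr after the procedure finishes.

pivot = 16; lo=0, mid=0, hi=9
arr[mid]=17>16: swap arr[0],arr[9]; hi=8 → [6, 1, 2, 3, 10, 16, 18, 12, 13, 17]
arr[mid]=6<16: swap arr[0],arr[0]; lo=1,mid=1 → [6, 1, 2, 3, 10, 16, 18, 12, 13, 17]
arr[mid]=1<16: swap arr[1],arr[1]; lo=2,mid=2 → [6, 1, 2, 3, 10, 16, 18, 12, 13, 17]
arr[mid]=2<16: swap arr[2],arr[2]; lo=3,mid=3 → [6, 1, 2, 3, 10, 16, 18, 12, 13, 17]
arr[mid]=3<16: swap arr[3],arr[3]; lo=4,mid=4 → [6, 1, 2, 3, 10, 16, 18, 12, 13, 17]
arr[mid]=10<16: swap arr[4],arr[4]; lo=5,mid=5 → [6, 1, 2, 3, 10, 16, 18, 12, 13, 17]
arr[mid]=16=16: mid=6
arr[mid]=18>16: swap arr[6],arr[8]; hi=7 → [6, 1, 2, 3, 10, 16, 13, 12, 18, 17]
arr[mid]=13<16: swap arr[5],arr[6]; lo=6,mid=7 → [6, 1, 2, 3, 10, 13, 16, 12, 18, 17]
arr[mid]=12<16: swap arr[6],arr[7]; lo=7,mid=8 → [6, 1, 2, 3, 10, 13, 12, 16, 18, 17]
end: lo=7, hi=7; arr = [6, 1, 2, 3, 10, 13, 12, 16, 18, 17]

[6, 1, 2, 3, 10, 13, 12, 16, 18, 17]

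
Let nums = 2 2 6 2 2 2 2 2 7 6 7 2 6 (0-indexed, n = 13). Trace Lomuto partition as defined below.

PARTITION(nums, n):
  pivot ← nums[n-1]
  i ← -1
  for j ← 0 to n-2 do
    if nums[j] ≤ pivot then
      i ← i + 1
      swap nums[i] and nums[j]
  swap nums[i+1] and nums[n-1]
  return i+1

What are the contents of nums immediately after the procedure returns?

2 2 6 2 2 2 2 2 6 2 6 7 7

pivot=6, i=-1
j=0: 2≤6, i=0, swap(0,0) ⇒ 2 2 6 2 2 2 2 2 7 6 7 2 6
j=1: 2≤6, i=1, swap(1,1) ⇒ 2 2 6 2 2 2 2 2 7 6 7 2 6
j=2: 6≤6, i=2, swap(2,2) ⇒ 2 2 6 2 2 2 2 2 7 6 7 2 6
j=3: 2≤6, i=3, swap(3,3) ⇒ 2 2 6 2 2 2 2 2 7 6 7 2 6
j=4: 2≤6, i=4, swap(4,4) ⇒ 2 2 6 2 2 2 2 2 7 6 7 2 6
j=5: 2≤6, i=5, swap(5,5) ⇒ 2 2 6 2 2 2 2 2 7 6 7 2 6
j=6: 2≤6, i=6, swap(6,6) ⇒ 2 2 6 2 2 2 2 2 7 6 7 2 6
j=7: 2≤6, i=7, swap(7,7) ⇒ 2 2 6 2 2 2 2 2 7 6 7 2 6
j=8: 7>6, skip
j=9: 6≤6, i=8, swap(8,9) ⇒ 2 2 6 2 2 2 2 2 6 7 7 2 6
j=10: 7>6, skip
j=11: 2≤6, i=9, swap(9,11) ⇒ 2 2 6 2 2 2 2 2 6 2 7 7 6
swap(10,12) ⇒ 2 2 6 2 2 2 2 2 6 2 6 7 7; return 10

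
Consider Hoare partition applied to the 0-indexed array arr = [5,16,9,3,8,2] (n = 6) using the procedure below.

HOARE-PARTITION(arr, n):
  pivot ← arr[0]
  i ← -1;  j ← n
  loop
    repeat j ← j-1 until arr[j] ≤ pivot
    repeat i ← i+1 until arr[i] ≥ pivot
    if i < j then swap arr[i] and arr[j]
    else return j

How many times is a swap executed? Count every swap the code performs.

pivot = arr[0] = 5; i = -1, j = 6
j→5 (arr[5]=2≤5), i→0 (arr[0]=5≥5); i<j, swap → [2,16,9,3,8,5]
j→3 (arr[3]=3≤5), i→1 (arr[1]=16≥5); i<j, swap → [2,3,9,16,8,5]
j→1, i→2; i≥j, return j=1. arr = [2,3,9,16,8,5]

2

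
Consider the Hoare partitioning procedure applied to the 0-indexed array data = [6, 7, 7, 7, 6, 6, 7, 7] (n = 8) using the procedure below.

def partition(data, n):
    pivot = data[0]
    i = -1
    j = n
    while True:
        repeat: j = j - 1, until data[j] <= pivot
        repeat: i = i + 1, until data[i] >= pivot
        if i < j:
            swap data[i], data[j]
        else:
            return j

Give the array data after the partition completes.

pivot=6
j stops at 5 (6), i stops at 0 (6); swap ⇒ [6, 7, 7, 7, 6, 6, 7, 7]
j stops at 4 (6), i stops at 1 (7); swap ⇒ [6, 6, 7, 7, 7, 6, 7, 7]
j stops at 1, i stops at 2; i≥j ⇒ return 1. data=[6, 6, 7, 7, 7, 6, 7, 7]

[6, 6, 7, 7, 7, 6, 7, 7]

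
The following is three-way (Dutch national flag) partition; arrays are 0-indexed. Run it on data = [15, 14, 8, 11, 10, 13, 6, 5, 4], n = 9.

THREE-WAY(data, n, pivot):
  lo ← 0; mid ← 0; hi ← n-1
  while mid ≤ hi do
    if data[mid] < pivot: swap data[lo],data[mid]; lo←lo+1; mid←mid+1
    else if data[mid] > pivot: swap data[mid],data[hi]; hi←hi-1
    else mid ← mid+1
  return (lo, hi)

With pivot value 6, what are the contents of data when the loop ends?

[4, 5, 6, 10, 13, 11, 8, 14, 15]

pivot = 6; lo=0, mid=0, hi=8
data[mid]=15>6: swap data[0],data[8]; hi=7 → [4, 14, 8, 11, 10, 13, 6, 5, 15]
data[mid]=4<6: swap data[0],data[0]; lo=1,mid=1 → [4, 14, 8, 11, 10, 13, 6, 5, 15]
data[mid]=14>6: swap data[1],data[7]; hi=6 → [4, 5, 8, 11, 10, 13, 6, 14, 15]
data[mid]=5<6: swap data[1],data[1]; lo=2,mid=2 → [4, 5, 8, 11, 10, 13, 6, 14, 15]
data[mid]=8>6: swap data[2],data[6]; hi=5 → [4, 5, 6, 11, 10, 13, 8, 14, 15]
data[mid]=6=6: mid=3
data[mid]=11>6: swap data[3],data[5]; hi=4 → [4, 5, 6, 13, 10, 11, 8, 14, 15]
data[mid]=13>6: swap data[3],data[4]; hi=3 → [4, 5, 6, 10, 13, 11, 8, 14, 15]
data[mid]=10>6: swap data[3],data[3]; hi=2 → [4, 5, 6, 10, 13, 11, 8, 14, 15]
end: lo=2, hi=2; data = [4, 5, 6, 10, 13, 11, 8, 14, 15]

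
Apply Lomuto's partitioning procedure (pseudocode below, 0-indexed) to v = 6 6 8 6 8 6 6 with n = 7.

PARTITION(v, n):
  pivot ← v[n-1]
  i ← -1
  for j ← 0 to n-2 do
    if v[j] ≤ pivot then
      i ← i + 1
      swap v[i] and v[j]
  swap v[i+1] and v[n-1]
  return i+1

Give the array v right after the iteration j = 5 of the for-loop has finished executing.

6 6 6 6 8 8 6

pivot=6, i=-1
j=0: 6≤6, i=0, swap(0,0) ⇒ 6 6 8 6 8 6 6
j=1: 6≤6, i=1, swap(1,1) ⇒ 6 6 8 6 8 6 6
j=2: 8>6, skip
j=3: 6≤6, i=2, swap(2,3) ⇒ 6 6 6 8 8 6 6
j=4: 8>6, skip
j=5: 6≤6, i=3, swap(3,5) ⇒ 6 6 6 6 8 8 6
(after j=5) v = 6 6 6 6 8 8 6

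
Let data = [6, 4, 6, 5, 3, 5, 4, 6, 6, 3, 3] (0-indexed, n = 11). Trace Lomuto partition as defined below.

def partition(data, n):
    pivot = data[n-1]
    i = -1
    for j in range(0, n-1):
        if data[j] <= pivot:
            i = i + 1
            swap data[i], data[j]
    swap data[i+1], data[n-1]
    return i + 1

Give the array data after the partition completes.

[3, 3, 3, 5, 6, 5, 4, 6, 6, 4, 6]

pivot=3, i=-1
j=0: 6>3, skip
j=1: 4>3, skip
j=2: 6>3, skip
j=3: 5>3, skip
j=4: 3≤3, i=0, swap(0,4) ⇒ [3, 4, 6, 5, 6, 5, 4, 6, 6, 3, 3]
j=5: 5>3, skip
j=6: 4>3, skip
j=7: 6>3, skip
j=8: 6>3, skip
j=9: 3≤3, i=1, swap(1,9) ⇒ [3, 3, 6, 5, 6, 5, 4, 6, 6, 4, 3]
swap(2,10) ⇒ [3, 3, 3, 5, 6, 5, 4, 6, 6, 4, 6]; return 2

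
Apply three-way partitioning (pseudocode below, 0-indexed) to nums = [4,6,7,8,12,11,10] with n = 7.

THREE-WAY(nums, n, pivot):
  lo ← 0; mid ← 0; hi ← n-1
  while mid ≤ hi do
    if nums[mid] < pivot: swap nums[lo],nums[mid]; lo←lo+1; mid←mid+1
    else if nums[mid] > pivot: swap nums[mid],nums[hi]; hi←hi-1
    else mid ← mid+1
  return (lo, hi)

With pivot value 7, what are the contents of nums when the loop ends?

[4,6,7,12,11,10,8]

pivot = 7; lo=0, mid=0, hi=6
nums[mid]=4<7: swap nums[0],nums[0]; lo=1,mid=1 → [4,6,7,8,12,11,10]
nums[mid]=6<7: swap nums[1],nums[1]; lo=2,mid=2 → [4,6,7,8,12,11,10]
nums[mid]=7=7: mid=3
nums[mid]=8>7: swap nums[3],nums[6]; hi=5 → [4,6,7,10,12,11,8]
nums[mid]=10>7: swap nums[3],nums[5]; hi=4 → [4,6,7,11,12,10,8]
nums[mid]=11>7: swap nums[3],nums[4]; hi=3 → [4,6,7,12,11,10,8]
nums[mid]=12>7: swap nums[3],nums[3]; hi=2 → [4,6,7,12,11,10,8]
end: lo=2, hi=2; nums = [4,6,7,12,11,10,8]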